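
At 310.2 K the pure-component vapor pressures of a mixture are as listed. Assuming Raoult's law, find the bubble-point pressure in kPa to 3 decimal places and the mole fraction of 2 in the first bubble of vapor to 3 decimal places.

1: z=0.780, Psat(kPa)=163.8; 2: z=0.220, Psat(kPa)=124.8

At the bubble point ψ → 0, so ΣzᵢKᵢ = 1 with Kᵢ = Pᵢˢᵃᵗ/P ⇒ P = ΣzᵢPᵢˢᵃᵗ.
P = 0.780·163.8 + 0.220·124.8 = 155.220 kPa
yᵢ = zᵢPᵢˢᵃᵗ/P ⇒ y_2 = 0.220·124.8/155.220 = 0.177

Pbub = 155.220 kPa, y_2 = 0.177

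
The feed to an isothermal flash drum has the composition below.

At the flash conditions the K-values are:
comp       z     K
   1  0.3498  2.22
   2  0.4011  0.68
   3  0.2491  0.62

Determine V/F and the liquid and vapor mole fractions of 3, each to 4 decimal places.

V/F = 0.4854, x_3 = 0.3054, y_3 = 0.1894

Material balance + equilibrium reduce to Σ zᵢ(Kᵢ−1)/(1+V/F(Kᵢ−1)) = 0.
Feasibility: ΣzᵢKᵢ = 1.2037, Σzᵢ/Kᵢ = 1.1492 — both > 1, two phases present.
Newton–Raphson from V/F = 0.48:
  V/F = 0.4800: g = 0.00172, g' = -0.3182 → V/F = 0.4854
Converged at V/F = 0.4854.
Compositions from xᵢ = zᵢ/(1+V/F(Kᵢ−1)), yᵢ = Kᵢxᵢ:
  1: x = 0.2197, y = 0.4877
  2: x = 0.4749, y = 0.3229
  3: x = 0.3054, y = 0.1894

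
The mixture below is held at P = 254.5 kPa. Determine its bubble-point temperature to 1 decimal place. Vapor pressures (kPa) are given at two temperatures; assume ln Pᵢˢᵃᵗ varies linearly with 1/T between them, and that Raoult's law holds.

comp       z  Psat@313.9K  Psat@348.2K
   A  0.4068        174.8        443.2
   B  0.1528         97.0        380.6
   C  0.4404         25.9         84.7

Bubble-point temperature: ΣzᵢPᵢˢᵃᵗ(T) = P. Interpolate ln Pᵢˢᵃᵗ = aᵢ + bᵢ/T.
  T = 313.9 K: ΣzᵢPᵢˢᵃᵗ = 97.34 kPa
  T = 348.2 K: ΣzᵢPᵢˢᵃᵗ = 275.75 kPa
  T = 331.0 K: ΣzᵢPᵢˢᵃᵗ = 167.42 kPa
  T = 339.6 K: ΣzᵢPᵢˢᵃᵗ = 216.03 kPa
  T = 343.9 K: ΣzᵢPᵢˢᵃᵗ = 244.39 kPa
  T = 346.0 K: ΣzᵢPᵢˢᵃᵗ = 259.32 kPa
Interpolating between 343.9 K and 346.0 K gives T ≈ 345.3 K.

T = 345.3 K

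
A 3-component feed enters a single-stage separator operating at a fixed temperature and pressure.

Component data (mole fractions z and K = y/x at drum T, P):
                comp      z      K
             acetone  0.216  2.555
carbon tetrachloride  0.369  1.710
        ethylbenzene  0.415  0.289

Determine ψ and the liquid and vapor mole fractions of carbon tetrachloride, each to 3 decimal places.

Newton iteration, ψ⁰ = 0.5:
  ψ = 0.500: g = -0.0755, g' = -0.772 → ψ = 0.402
  ψ = 0.402: g = -0.0028, g' = -0.722 → ψ = 0.398
Converged at ψ = 0.398.
Compositions from xᵢ = zᵢ/(1+ψ(Kᵢ−1)), yᵢ = Kᵢxᵢ:
  acetone: x = 0.133, y = 0.341
  carbon tetrachloride: x = 0.288, y = 0.492
  ethylbenzene: x = 0.579, y = 0.167

ψ = 0.398, x_carbon tetrachloride = 0.288, y_carbon tetrachloride = 0.492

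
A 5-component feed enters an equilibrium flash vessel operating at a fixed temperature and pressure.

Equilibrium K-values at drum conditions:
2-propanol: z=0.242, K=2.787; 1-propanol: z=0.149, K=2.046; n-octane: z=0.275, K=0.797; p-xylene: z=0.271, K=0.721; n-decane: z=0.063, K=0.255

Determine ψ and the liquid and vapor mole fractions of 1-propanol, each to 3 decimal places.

Rachford–Rice: g(ψ) = Σ zᵢ(Kᵢ−1)/(1+ψ(Kᵢ−1)) = 0.
Check two-phase: ΣzᵢKᵢ = 1.410 > 1 and Σzᵢ/Kᵢ = 1.128 > 1, so g(0) = 0.410 > 0 and g(1) = -0.128 < 0.
Newton iteration, ψ⁰ = 0.5:
  ψ = 0.500: g = 0.1059, g' = -0.417 → ψ = 0.754
  ψ = 0.754: g = 0.0026, g' = -0.423 → ψ = 0.760
Converged at ψ = 0.760.
Compositions from xᵢ = zᵢ/(1+ψ(Kᵢ−1)), yᵢ = Kᵢxᵢ:
  2-propanol: x = 0.103, y = 0.286
  1-propanol: x = 0.083, y = 0.170
  n-octane: x = 0.325, y = 0.259
  p-xylene: x = 0.344, y = 0.248
  n-decane: x = 0.145, y = 0.037

ψ = 0.760, x_1-propanol = 0.083, y_1-propanol = 0.170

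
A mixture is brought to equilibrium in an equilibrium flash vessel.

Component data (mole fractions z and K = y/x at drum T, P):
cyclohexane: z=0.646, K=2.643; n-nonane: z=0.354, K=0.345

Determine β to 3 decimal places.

Rachford–Rice: g(β) = Σ zᵢ(Kᵢ−1)/(1+β(Kᵢ−1)) = 0.
Check two-phase: ΣzᵢKᵢ = 1.830 > 1 and Σzᵢ/Kᵢ = 1.271 > 1, so g(0) = 0.830 > 0 and g(1) = -0.271 < 0.
Newton–Raphson from β = 0.5:
  β = 0.500: g = 0.2379, g' = -0.861 → β = 0.776
  β = 0.776: g = -0.0052, g' = -0.965 → β = 0.771
Converged at β = 0.771.

β = 0.771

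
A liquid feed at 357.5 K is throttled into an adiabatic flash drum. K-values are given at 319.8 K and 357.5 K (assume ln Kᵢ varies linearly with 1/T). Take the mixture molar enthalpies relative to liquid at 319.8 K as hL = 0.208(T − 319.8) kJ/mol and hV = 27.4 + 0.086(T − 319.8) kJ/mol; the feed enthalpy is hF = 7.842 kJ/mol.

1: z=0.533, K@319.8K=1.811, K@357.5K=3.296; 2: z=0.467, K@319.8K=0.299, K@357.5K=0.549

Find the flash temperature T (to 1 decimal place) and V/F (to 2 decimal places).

Adiabatic flash: solve Rachford–Rice at each trial T, then check hF = ψ·hV(T) + (1−ψ)·hL(T).
  T = 319.8 K: K = (1.811, 0.299), RR gives ψ = 0.185, H_out = 5.056 kJ/mol
  T = 357.5 K: K = (3.296, 0.549), RR gives ψ = 0.978, H_out = 30.150 kJ/mol
  T = 338.6 K: K = (2.482, 0.412), RR gives ψ = 0.591, H_out = 18.748 kJ/mol
  T = 329.2 K: K = (2.130, 0.352), RR gives ψ = 0.410, H_out = 12.713 kJ/mol
  T = 324.5 K: K = (1.966, 0.325), RR gives ψ = 0.306, H_out = 9.196 kJ/mol
  T = 322.1 K: K = (1.886, 0.312), RR gives ψ = 0.247, H_out = 7.179 kJ/mol
Linear interpolation between T = 322.1 (H_out = 7.179) and T = 324.5 (H_out = 9.196) on hF = 7.842 gives T ≈ 322.9 K, at which ψ = 0.27.

T = 322.9 K, V/F = 0.27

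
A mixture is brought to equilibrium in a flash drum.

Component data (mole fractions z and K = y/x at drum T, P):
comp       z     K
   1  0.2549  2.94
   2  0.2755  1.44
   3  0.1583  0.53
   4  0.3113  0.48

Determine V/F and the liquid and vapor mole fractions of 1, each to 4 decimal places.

V/F = 0.5701, x_1 = 0.1210, y_1 = 0.3558

Material balance + equilibrium reduce to Σ zᵢ(Kᵢ−1)/(1+V/F(Kᵢ−1)) = 0.
Feasibility: ΣzᵢKᵢ = 1.3794, Σzᵢ/Kᵢ = 1.2252 — both > 1, two phases present.
Iterate (Newton) starting at V/F = 0.37:
  V/F = 0.3700: g = 0.10162, g' = -0.5449 → V/F = 0.5565
  V/F = 0.5565: g = 0.00661, g' = -0.4871 → V/F = 0.5701
Converged at V/F = 0.5701.
Compositions from xᵢ = zᵢ/(1+V/F(Kᵢ−1)), yᵢ = Kᵢxᵢ:
  1: x = 0.1210, y = 0.3558
  2: x = 0.2203, y = 0.3172
  3: x = 0.2162, y = 0.1146
  4: x = 0.4425, y = 0.2124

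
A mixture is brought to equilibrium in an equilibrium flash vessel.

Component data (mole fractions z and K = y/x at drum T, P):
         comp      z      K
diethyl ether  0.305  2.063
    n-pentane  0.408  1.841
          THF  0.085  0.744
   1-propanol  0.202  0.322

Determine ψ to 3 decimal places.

Rachford–Rice: g(ψ) = Σ zᵢ(Kᵢ−1)/(1+ψ(Kᵢ−1)) = 0.
Check two-phase: ΣzᵢKᵢ = 1.509 > 1 and Σzᵢ/Kᵢ = 1.111 > 1, so g(0) = 0.509 > 0 and g(1) = -0.111 < 0.
Iterate (Newton) starting at ψ = 0.5:
  ψ = 0.500: g = 0.2211, g' = -0.510 → ψ = 0.934
  ψ = 0.934: g = -0.0469, g' = -0.877 → ψ = 0.880
  ψ = 0.880: g = -0.0031, g' = -0.768 → ψ = 0.876
Converged at ψ = 0.876.

ψ = 0.876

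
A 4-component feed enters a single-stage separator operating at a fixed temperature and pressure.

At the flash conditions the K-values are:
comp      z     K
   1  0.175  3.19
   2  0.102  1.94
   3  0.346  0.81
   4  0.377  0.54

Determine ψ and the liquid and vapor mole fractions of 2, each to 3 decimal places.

Material balance + equilibrium reduce to Σ zᵢ(Kᵢ−1)/(1+ψ(Kᵢ−1)) = 0.
Feasibility: ΣzᵢKᵢ = 1.240, Σzᵢ/Kᵢ = 1.233 — both > 1, two phases present.
Newton iteration, ψ⁰ = 0.56:
  ψ = 0.560: g = -0.0722, g' = -0.368 → ψ = 0.364
  ψ = 0.364: g = 0.0058, g' = -0.439 → ψ = 0.377
Converged at ψ = 0.377.
Compositions from xᵢ = zᵢ/(1+ψ(Kᵢ−1)), yᵢ = Kᵢxᵢ:
  1: x = 0.096, y = 0.306
  2: x = 0.075, y = 0.146
  3: x = 0.373, y = 0.302
  4: x = 0.456, y = 0.246

ψ = 0.377, x_2 = 0.075, y_2 = 0.146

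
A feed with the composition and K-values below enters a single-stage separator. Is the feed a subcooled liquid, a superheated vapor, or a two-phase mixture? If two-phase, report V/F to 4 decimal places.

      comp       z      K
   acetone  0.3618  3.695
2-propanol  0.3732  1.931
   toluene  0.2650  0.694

superheated vapor

ΣzᵢKᵢ = 2.2414; Σzᵢ/Kᵢ = 0.6730.
Since Σzᵢ/Kᵢ < 1 the mixture is above its dew point — single vapor phase.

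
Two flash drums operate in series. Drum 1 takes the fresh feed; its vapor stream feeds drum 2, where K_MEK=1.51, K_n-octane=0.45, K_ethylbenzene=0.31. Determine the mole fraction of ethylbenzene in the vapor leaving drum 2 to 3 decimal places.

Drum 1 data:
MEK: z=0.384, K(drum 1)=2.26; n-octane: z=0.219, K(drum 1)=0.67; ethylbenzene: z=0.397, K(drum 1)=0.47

y_ethylbenzene (drum 2) = 0.081

Drum 1:
Let ψ₁ = V/F and solve Σ zᵢ(Kᵢ−1)/(1+ψ₁(Kᵢ−1)) = 0.
Check two-phase: ΣzᵢKᵢ = 1.201 > 1 and Σzᵢ/Kᵢ = 1.341 > 1, so g(0) = 0.201 > 0 and g(1) = -0.341 < 0.
Newton–Raphson from ψ₁ = 0.4:
  ψ₁ = 0.400: g = -0.0286, g' = -0.481 → ψ₁ = 0.341
Converged at ψ₁ = 0.341.
Drum-1 compositions:
  MEK: x = 0.269, y = 0.607
  n-octane: x = 0.247, y = 0.165
  ethylbenzene: x = 0.485, y = 0.228
Drum-2 feed = drum-1 vapor: z₂ = (0.6068, 0.1654, 0.2278).
Drum 2:
Rachford–Rice: g(ψ₂) = Σ zᵢ(Kᵢ−1)/(1+ψ₂(Kᵢ−1)) = 0.
g(0) = ΣzᵢKᵢ − 1 = 0.061 and g(1) = 1 − Σzᵢ/Kᵢ = -0.504, so a root lies in (0, 1).
Iterate (Newton) starting at ψ₂ = 0.5:
  ψ₂ = 0.500: g = -0.1188, g' = -0.448 → ψ₂ = 0.235
  ψ₂ = 0.235: g = -0.0156, g' = -0.346 → ψ₂ = 0.190
  ψ₂ = 0.190: g = -0.0002, g' = -0.337 → ψ₂ = 0.189
Converged at ψ₂ = 0.189.
  MEK: x = 0.553, y = 0.836
  n-octane: x = 0.185, y = 0.083
  ethylbenzene: x = 0.262, y = 0.081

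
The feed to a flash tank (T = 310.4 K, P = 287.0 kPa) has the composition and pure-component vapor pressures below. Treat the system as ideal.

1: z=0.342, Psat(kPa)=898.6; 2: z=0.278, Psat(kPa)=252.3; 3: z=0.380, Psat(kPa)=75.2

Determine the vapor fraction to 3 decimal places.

ψ = 0.355

Raoult's law: Kᵢ = Pᵢˢᵃᵗ/P = Pᵢˢᵃᵗ/287.0.
  K_1 = 898.6/287.0 = 3.13101, K_2 = 252.3/287.0 = 0.87909, K_3 = 75.2/287.0 = 0.26202
Rachford–Rice: g(ψ) = Σ zᵢ(Kᵢ−1)/(1+ψ(Kᵢ−1)) = 0.
g(0) = ΣzᵢKᵢ − 1 = 0.415 and g(1) = 1 − Σzᵢ/Kᵢ = -0.876, so a root lies in (0, 1).
Newton iteration, ψ⁰ = 0.64:
  ψ = 0.640: g = -0.2595, g' = -1.026 → ψ = 0.387
  ψ = 0.387: g = -0.0284, g' = -0.876 → ψ = 0.355
Converged at ψ = 0.355.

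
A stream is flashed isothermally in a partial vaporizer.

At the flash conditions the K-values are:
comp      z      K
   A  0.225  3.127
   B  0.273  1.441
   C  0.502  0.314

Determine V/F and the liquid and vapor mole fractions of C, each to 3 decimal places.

V/F = 0.256, x_C = 0.609, y_C = 0.191

Material balance + equilibrium reduce to Σ zᵢ(Kᵢ−1)/(1+V/F(Kᵢ−1)) = 0.
Check two-phase: ΣzᵢKᵢ = 1.255 > 1 and Σzᵢ/Kᵢ = 1.860 > 1, so g(0) = 0.255 > 0 and g(1) = -0.860 < 0.
Newton iteration, V/F⁰ = 0.42:
  V/F = 0.420: g = -0.1294, g' = -0.788 → V/F = 0.256
Converged at V/F = 0.256.
Compositions from xᵢ = zᵢ/(1+V/F(Kᵢ−1)), yᵢ = Kᵢxᵢ:
  A: x = 0.146, y = 0.455
  B: x = 0.245, y = 0.353
  C: x = 0.609, y = 0.191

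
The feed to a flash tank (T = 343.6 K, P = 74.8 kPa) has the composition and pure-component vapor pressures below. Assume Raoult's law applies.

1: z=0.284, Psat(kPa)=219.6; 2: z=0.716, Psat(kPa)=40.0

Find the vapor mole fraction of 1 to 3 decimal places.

Raoult's law: Kᵢ = Pᵢˢᵃᵗ/P = Pᵢˢᵃᵗ/74.8.
  K_1 = 219.6/74.8 = 2.93583, K_2 = 40.0/74.8 = 0.53476
Let ψ = V/F and solve Σ zᵢ(Kᵢ−1)/(1+ψ(Kᵢ−1)) = 0.
g(0) = ΣzᵢKᵢ − 1 = 0.217 and g(1) = 1 − Σzᵢ/Kᵢ = -0.436, so a root lies in (0, 1).
Newton–Raphson from ψ = 0.55:
  ψ = 0.550: g = -0.1814, g' = -0.530 → ψ = 0.207
  ψ = 0.207: g = 0.0235, g' = -0.732 → ψ = 0.240
  ψ = 0.240: g = 0.0006, g' = -0.693 → ψ = 0.241
Converged at ψ = 0.241.
Compositions from xᵢ = zᵢ/(1+ψ(Kᵢ−1)), yᵢ = Kᵢxᵢ:
  1: x = 0.194, y = 0.569
  2: x = 0.806, y = 0.431

y_1 = 0.569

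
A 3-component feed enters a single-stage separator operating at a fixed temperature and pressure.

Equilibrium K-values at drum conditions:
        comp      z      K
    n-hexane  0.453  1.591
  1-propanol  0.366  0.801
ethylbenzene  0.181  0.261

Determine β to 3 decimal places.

Let β = V/F and solve Σ zᵢ(Kᵢ−1)/(1+β(Kᵢ−1)) = 0.
g(0) = ΣzᵢKᵢ − 1 = 0.061 and g(1) = 1 − Σzᵢ/Kᵢ = -0.435, so a root lies in (0, 1).
Iterate (Newton) starting at β = 0.52:
  β = 0.520: g = -0.0937, g' = -0.371 → β = 0.268
  β = 0.268: g = -0.0125, g' = -0.288 → β = 0.224
Converged at β = 0.224.

β = 0.224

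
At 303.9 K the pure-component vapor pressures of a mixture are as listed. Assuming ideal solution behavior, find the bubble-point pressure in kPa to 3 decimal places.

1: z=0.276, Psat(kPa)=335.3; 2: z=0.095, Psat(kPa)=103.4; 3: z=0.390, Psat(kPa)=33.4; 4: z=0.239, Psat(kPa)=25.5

Pbub = 121.486 kPa

At the bubble point ψ → 0, so ΣzᵢKᵢ = 1 with Kᵢ = Pᵢˢᵃᵗ/P ⇒ P = ΣzᵢPᵢˢᵃᵗ.
P = 0.276·335.3 + 0.095·103.4 + 0.390·33.4 + 0.239·25.5 = 121.486 kPa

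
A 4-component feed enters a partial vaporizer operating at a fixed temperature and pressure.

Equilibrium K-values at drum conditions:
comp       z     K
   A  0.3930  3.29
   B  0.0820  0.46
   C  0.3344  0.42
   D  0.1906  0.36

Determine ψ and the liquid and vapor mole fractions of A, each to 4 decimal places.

Let ψ = V/F and solve Σ zᵢ(Kᵢ−1)/(1+ψ(Kᵢ−1)) = 0.
Feasibility: ΣzᵢKᵢ = 1.5398, Σzᵢ/Kᵢ = 1.6233 — both > 1, two phases present.
Newton iteration, ψ⁰ = 0.38:
  ψ = 0.3800: g = 0.01554, g' = -0.9485 → ψ = 0.3964
  ψ = 0.3964: g = 0.00011, g' = -0.9348 → ψ = 0.3965
Converged at ψ = 0.3965.
Compositions from xᵢ = zᵢ/(1+ψ(Kᵢ−1)), yᵢ = Kᵢxᵢ:
  A: x = 0.2060, y = 0.6777
  B: x = 0.1043, y = 0.0480
  C: x = 0.4343, y = 0.1824
  D: x = 0.2554, y = 0.0919

ψ = 0.3965, x_A = 0.2060, y_A = 0.6777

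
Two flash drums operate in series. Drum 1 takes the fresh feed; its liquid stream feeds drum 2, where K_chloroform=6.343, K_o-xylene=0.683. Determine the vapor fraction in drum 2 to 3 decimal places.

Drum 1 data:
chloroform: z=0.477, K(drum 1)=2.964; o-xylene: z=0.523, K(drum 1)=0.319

V/F (drum 2) = 0.673

Drum 1:
Rachford–Rice: g(ψ₁) = Σ zᵢ(Kᵢ−1)/(1+ψ₁(Kᵢ−1)) = 0.
Feasibility: ΣzᵢKᵢ = 1.581, Σzᵢ/Kᵢ = 1.800 — both > 1, two phases present.
Binary case is linear: z₁(K₁−1)(1+ψ₁(K₂−1)) + z₂(K₂−1)(1+ψ₁(K₁−1)) = 0
⇒ ψ₁ = [z₁(K₁−1)+z₂(K₂−1)] / [−(K₁−1)(K₂−1)] = 0.5807/1.3375 = 0.434
Drum-1 compositions:
  chloroform: x = 0.257, y = 0.763
  o-xylene: x = 0.743, y = 0.237
Drum-2 feed = drum-1 liquid: z₂ = (0.2575, 0.7425).
Drum 2:
Binary case is linear: z₁(K₁−1)(1+ψ₂(K₂−1)) + z₂(K₂−1)(1+ψ₂(K₁−1)) = 0
⇒ ψ₂ = [z₁(K₁−1)+z₂(K₂−1)] / [−(K₁−1)(K₂−1)] = 1.1403/1.6937 = 0.673
  chloroform: x = 0.056, y = 0.355
  o-xylene: x = 0.944, y = 0.645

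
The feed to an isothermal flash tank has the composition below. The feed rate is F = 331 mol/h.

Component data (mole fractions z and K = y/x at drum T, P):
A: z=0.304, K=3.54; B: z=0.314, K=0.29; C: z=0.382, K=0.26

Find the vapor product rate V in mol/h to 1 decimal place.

V = 47.8 mol/h

Rachford–Rice: g(β) = Σ zᵢ(Kᵢ−1)/(1+β(Kᵢ−1)) = 0.
Check two-phase: ΣzᵢKᵢ = 1.267 > 1 and Σzᵢ/Kᵢ = 2.638 > 1, so g(0) = 0.267 > 0 and g(1) = -1.638 < 0.
Iterate (Newton) starting at β = 0.5:
  β = 0.500: g = -0.4542, g' = -1.288 → β = 0.147
  β = 0.147: g = -0.0045, g' = -1.499 → β = 0.144
Converged at β = 0.144.
Then V = β·F = 0.1444·331 = 47.8 mol/h and L = F − V = 283.2 mol/h.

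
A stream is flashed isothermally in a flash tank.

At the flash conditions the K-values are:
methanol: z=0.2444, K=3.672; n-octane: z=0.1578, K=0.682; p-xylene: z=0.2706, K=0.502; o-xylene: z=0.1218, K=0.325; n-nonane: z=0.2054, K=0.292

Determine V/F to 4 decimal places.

Material balance + equilibrium reduce to Σ zᵢ(Kᵢ−1)/(1+V/F(Kᵢ−1)) = 0.
Check two-phase: ΣzᵢKᵢ = 1.2405 > 1 and Σzᵢ/Kᵢ = 1.9152 > 1, so g(0) = 0.2405 > 0 and g(1) = -0.9152 < 0.
Newton–Raphson from V/F = 0.31:
  V/F = 0.3100: g = -0.14814, g' = -0.8932 → V/F = 0.1442
  V/F = 0.1442: g = 0.02064, g' = -1.2006 → V/F = 0.1613
  V/F = 0.1613: g = 0.00044, g' = -1.1502 → V/F = 0.1617
Converged at V/F = 0.1617.

V/F = 0.1617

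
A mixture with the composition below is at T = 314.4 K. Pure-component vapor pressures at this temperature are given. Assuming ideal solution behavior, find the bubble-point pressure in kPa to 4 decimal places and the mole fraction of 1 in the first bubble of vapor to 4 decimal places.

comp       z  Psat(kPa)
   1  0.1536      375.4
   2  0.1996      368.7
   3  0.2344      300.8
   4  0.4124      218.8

Pbub = 291.9946 kPa, y_1 = 0.1975

At the bubble point ψ → 0, so ΣzᵢKᵢ = 1 with Kᵢ = Pᵢˢᵃᵗ/P ⇒ P = ΣzᵢPᵢˢᵃᵗ.
P = 0.1536·375.4 + 0.1996·368.7 + 0.2344·300.8 + 0.4124·218.8 = 291.9946 kPa
yᵢ = zᵢPᵢˢᵃᵗ/P ⇒ y_1 = 0.1536·375.4/291.9946 = 0.1975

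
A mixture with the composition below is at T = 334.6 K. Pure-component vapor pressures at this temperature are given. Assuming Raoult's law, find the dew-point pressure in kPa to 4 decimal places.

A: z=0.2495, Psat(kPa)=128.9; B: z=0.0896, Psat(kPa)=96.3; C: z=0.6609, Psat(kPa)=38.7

At the dew point ψ → 1, so Σzᵢ/Kᵢ = 1 with Kᵢ = Pᵢˢᵃᵗ/P ⇒ 1/P = Σzᵢ/Pᵢˢᵃᵗ.
1/P = 0.2495/128.9 + 0.0896/96.3 + 0.6609/38.7 = 0.0199436 ⇒ P = 50.1415 kPa

Pdew = 50.1415 kPa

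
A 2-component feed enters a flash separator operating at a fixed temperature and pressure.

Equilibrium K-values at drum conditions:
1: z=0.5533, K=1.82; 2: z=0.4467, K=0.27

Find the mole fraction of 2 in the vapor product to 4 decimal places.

y_2 = 0.1428

Material balance + equilibrium reduce to Σ zᵢ(Kᵢ−1)/(1+ψ(Kᵢ−1)) = 0.
Check two-phase: ΣzᵢKᵢ = 1.1276 > 1 and Σzᵢ/Kᵢ = 1.9585 > 1, so g(0) = 0.1276 > 0 and g(1) = -0.9585 < 0.
Binary case is linear: z₁(K₁−1)(1+ψ(K₂−1)) + z₂(K₂−1)(1+ψ(K₁−1)) = 0
⇒ ψ = [z₁(K₁−1)+z₂(K₂−1)] / [−(K₁−1)(K₂−1)] = 0.12762/0.59860 = 0.2132
Compositions from xᵢ = zᵢ/(1+ψ(Kᵢ−1)), yᵢ = Kᵢxᵢ:
  1: x = 0.4710, y = 0.8572
  2: x = 0.5290, y = 0.1428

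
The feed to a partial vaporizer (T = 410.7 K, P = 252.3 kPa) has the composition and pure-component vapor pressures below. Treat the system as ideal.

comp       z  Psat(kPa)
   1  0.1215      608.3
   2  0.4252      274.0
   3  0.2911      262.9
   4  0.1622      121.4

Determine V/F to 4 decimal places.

V/F = 0.7028

Raoult's law: Kᵢ = Pᵢˢᵃᵗ/P = Pᵢˢᵃᵗ/252.3.
  K_1 = 608.3/252.3 = 2.411019, K_2 = 274.0/252.3 = 1.086009, K_3 = 262.9/252.3 = 1.042013, K_4 = 121.4/252.3 = 0.481173
Newton iteration, V/F⁰ = 0.52:
  V/F = 0.5200: g = 0.03061, g' = -0.1657 → V/F = 0.7047
  V/F = 0.7047: g = -0.00033, g' = -0.1726 → V/F = 0.7028
Converged at V/F = 0.7028.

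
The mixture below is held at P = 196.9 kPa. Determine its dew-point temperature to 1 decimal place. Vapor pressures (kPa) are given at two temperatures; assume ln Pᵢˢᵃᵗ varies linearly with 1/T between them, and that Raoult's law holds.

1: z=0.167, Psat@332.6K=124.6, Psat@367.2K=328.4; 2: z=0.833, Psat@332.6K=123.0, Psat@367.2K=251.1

T = 353.3 K

Dew-point temperature: Σzᵢ·P/Pᵢˢᵃᵗ(T) = 1. Interpolate ln Pᵢˢᵃᵗ = aᵢ + bᵢ/T.
  T = 332.6 K: ΣzᵢP/Pᵢˢᵃᵗ = 1.5974
  T = 367.2 K: ΣzᵢP/Pᵢˢᵃᵗ = 0.7533
  T = 349.9 K: ΣzᵢP/Pᵢˢᵃᵗ = 1.0757
  T = 358.5 K: ΣzᵢP/Pᵢˢᵃᵗ = 0.8970
  T = 354.2 K: ΣzᵢP/Pᵢˢᵃᵗ = 0.9812
  T = 352.0 K: ΣzᵢP/Pᵢˢᵃᵗ = 1.0281
Interpolating between 352.0 K and 354.2 K gives T ≈ 353.3 K.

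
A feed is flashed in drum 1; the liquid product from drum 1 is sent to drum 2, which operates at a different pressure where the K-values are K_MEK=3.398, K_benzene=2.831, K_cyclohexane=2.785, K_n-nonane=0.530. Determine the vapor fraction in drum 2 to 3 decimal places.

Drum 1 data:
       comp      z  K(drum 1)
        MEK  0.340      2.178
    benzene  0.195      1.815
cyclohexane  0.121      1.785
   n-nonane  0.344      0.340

Drum 1:
Material balance + equilibrium reduce to Σ zᵢ(Kᵢ−1)/(1+ψ₁(Kᵢ−1)) = 0.
Check two-phase: ΣzᵢKᵢ = 1.427 > 1 and Σzᵢ/Kᵢ = 1.343 > 1, so g(0) = 0.427 > 0 and g(1) = -0.343 < 0.
Iterate (Newton) starting at ψ₁ = 0.5:
  ψ₁ = 0.500: g = 0.0943, g' = -0.625 → ψ₁ = 0.651
  ψ₁ = 0.651: g = -0.0047, g' = -0.700 → ψ₁ = 0.644
Converged at ψ₁ = 0.644.
Drum-1 compositions:
  MEK: x = 0.193, y = 0.421
  benzene: x = 0.128, y = 0.232
  cyclohexane: x = 0.080, y = 0.143
  n-nonane: x = 0.598, y = 0.203
Drum-2 feed = drum-1 liquid: z₂ = (0.1933, 0.1279, 0.0804, 0.5985).
Drum 2:
Material balance + equilibrium reduce to Σ zᵢ(Kᵢ−1)/(1+ψ₂(Kᵢ−1)) = 0.
Feasibility: ΣzᵢKᵢ = 1.560, Σzᵢ/Kᵢ = 1.260 — both > 1, two phases present.
Iterate (Newton) starting at ψ₂ = 0.5:
  ψ₂ = 0.500: g = 0.0411, g' = -0.644 → ψ₂ = 0.564
  ψ₂ = 0.564: g = 0.0011, g' = -0.613 → ψ₂ = 0.566
Converged at ψ₂ = 0.566.
  MEK: x = 0.082, y = 0.279
  benzene: x = 0.063, y = 0.178
  cyclohexane: x = 0.040, y = 0.111
  n-nonane: x = 0.815, y = 0.432

V/F (drum 2) = 0.566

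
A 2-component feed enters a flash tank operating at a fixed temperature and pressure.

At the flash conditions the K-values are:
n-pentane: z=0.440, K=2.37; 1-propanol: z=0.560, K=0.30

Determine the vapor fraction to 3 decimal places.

Binary case is linear: z₁(K₁−1)(1+ψ(K₂−1)) + z₂(K₂−1)(1+ψ(K₁−1)) = 0
⇒ ψ = [z₁(K₁−1)+z₂(K₂−1)] / [−(K₁−1)(K₂−1)] = 0.2108/0.9590 = 0.220

ψ = 0.220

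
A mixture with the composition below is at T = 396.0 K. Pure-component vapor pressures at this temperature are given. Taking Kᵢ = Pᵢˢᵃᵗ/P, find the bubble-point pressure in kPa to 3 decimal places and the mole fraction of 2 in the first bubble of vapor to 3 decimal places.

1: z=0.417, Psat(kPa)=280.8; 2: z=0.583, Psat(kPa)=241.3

At the bubble point ψ → 0, so ΣzᵢKᵢ = 1 with Kᵢ = Pᵢˢᵃᵗ/P ⇒ P = ΣzᵢPᵢˢᵃᵗ.
P = 0.417·280.8 + 0.583·241.3 = 257.772 kPa
yᵢ = zᵢPᵢˢᵃᵗ/P ⇒ y_2 = 0.583·241.3/257.772 = 0.546

Pbub = 257.772 kPa, y_2 = 0.546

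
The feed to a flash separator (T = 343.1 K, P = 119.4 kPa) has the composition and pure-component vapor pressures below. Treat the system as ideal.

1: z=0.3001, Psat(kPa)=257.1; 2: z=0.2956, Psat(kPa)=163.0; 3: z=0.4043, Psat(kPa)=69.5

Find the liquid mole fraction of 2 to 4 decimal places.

Raoult's law: Kᵢ = Pᵢˢᵃᵗ/P = Pᵢˢᵃᵗ/119.4.
  K_1 = 257.1/119.4 = 2.153266, K_2 = 163.0/119.4 = 1.365159, K_3 = 69.5/119.4 = 0.582077
Iterate (Newton) starting at V/F = 0.38:
  V/F = 0.3800: g = 0.13456, g' = -0.3231 → V/F = 0.7964
  V/F = 0.7964: g = 0.01076, g' = -0.2907 → V/F = 0.8334
  V/F = 0.8334: g = -0.00004, g' = -0.2932 → V/F = 0.8333
Converged at V/F = 0.8333.
Compositions from xᵢ = zᵢ/(1+V/F(Kᵢ−1)), yᵢ = Kᵢxᵢ:
  1: x = 0.1530, y = 0.3295
  2: x = 0.2266, y = 0.3094
  3: x = 0.6203, y = 0.3611

x_2 = 0.2266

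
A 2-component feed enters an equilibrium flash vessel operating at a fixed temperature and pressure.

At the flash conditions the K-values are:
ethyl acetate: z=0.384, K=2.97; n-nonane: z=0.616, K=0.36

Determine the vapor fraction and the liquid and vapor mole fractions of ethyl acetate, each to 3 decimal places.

Material balance + equilibrium reduce to Σ zᵢ(Kᵢ−1)/(1+ψ(Kᵢ−1)) = 0.
Check two-phase: ΣzᵢKᵢ = 1.362 > 1 and Σzᵢ/Kᵢ = 1.840 > 1, so g(0) = 0.362 > 0 and g(1) = -0.840 < 0.
Binary case is linear: z₁(K₁−1)(1+ψ(K₂−1)) + z₂(K₂−1)(1+ψ(K₁−1)) = 0
⇒ ψ = [z₁(K₁−1)+z₂(K₂−1)] / [−(K₁−1)(K₂−1)] = 0.3622/1.2608 = 0.287
Compositions from xᵢ = zᵢ/(1+ψ(Kᵢ−1)), yᵢ = Kᵢxᵢ:
  ethyl acetate: x = 0.245, y = 0.728
  n-nonane: x = 0.755, y = 0.272

ψ = 0.287, x_ethyl acetate = 0.245, y_ethyl acetate = 0.728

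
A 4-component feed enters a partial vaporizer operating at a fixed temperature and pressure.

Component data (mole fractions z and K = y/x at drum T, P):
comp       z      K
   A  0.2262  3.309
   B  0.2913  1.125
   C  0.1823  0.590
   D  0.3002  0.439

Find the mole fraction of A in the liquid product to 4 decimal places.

x_A = 0.1177

Material balance + equilibrium reduce to Σ zᵢ(Kᵢ−1)/(1+ψ(Kᵢ−1)) = 0.
Check two-phase: ΣzᵢKᵢ = 1.3156 > 1 and Σzᵢ/Kᵢ = 1.3201 > 1, so g(0) = 0.3156 > 0 and g(1) = -0.3201 < 0.
Iterate (Newton) starting at ψ = 0.59:
  ψ = 0.5900: g = -0.09532, g' = -0.4845 → ψ = 0.3932
  ψ = 0.3932: g = 0.00325, g' = -0.5345 → ψ = 0.3993
  ψ = 0.3993: g = 0.00001, g' = -0.5313 → ψ = 0.3994
Converged at ψ = 0.3994.
Compositions from xᵢ = zᵢ/(1+ψ(Kᵢ−1)), yᵢ = Kᵢxᵢ:
  A: x = 0.1177, y = 0.3894
  B: x = 0.2775, y = 0.3121
  C: x = 0.2180, y = 0.1286
  D: x = 0.3869, y = 0.1698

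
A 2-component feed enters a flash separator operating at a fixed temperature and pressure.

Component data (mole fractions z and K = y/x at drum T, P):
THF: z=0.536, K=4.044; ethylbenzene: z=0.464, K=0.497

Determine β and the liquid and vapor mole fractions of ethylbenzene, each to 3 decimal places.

β = 0.913, x_ethylbenzene = 0.858, y_ethylbenzene = 0.427

Material balance + equilibrium reduce to Σ zᵢ(Kᵢ−1)/(1+β(Kᵢ−1)) = 0.
Feasibility: ΣzᵢKᵢ = 2.398, Σzᵢ/Kᵢ = 1.066 — both > 1, two phases present.
Binary case is linear: z₁(K₁−1)(1+β(K₂−1)) + z₂(K₂−1)(1+β(K₁−1)) = 0
⇒ β = [z₁(K₁−1)+z₂(K₂−1)] / [−(K₁−1)(K₂−1)] = 1.3982/1.5311 = 0.913
Compositions from xᵢ = zᵢ/(1+β(Kᵢ−1)), yᵢ = Kᵢxᵢ:
  THF: x = 0.142, y = 0.573
  ethylbenzene: x = 0.858, y = 0.427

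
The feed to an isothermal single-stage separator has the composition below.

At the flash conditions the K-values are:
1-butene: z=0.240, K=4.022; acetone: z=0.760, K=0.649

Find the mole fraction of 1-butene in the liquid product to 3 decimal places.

Material balance + equilibrium reduce to Σ zᵢ(Kᵢ−1)/(1+β(Kᵢ−1)) = 0.
g(0) = ΣzᵢKᵢ − 1 = 0.459 and g(1) = 1 − Σzᵢ/Kᵢ = -0.231, so a root lies in (0, 1).
Newton iteration, β⁰ = 0.31:
  β = 0.310: g = 0.0751, g' = -0.702 → β = 0.417
  β = 0.417: g = 0.0084, g' = -0.558 → β = 0.432
Converged at β = 0.432.
Compositions from xᵢ = zᵢ/(1+β(Kᵢ−1)), yᵢ = Kᵢxᵢ:
  1-butene: x = 0.104, y = 0.419
  acetone: x = 0.896, y = 0.581

x_1-butene = 0.104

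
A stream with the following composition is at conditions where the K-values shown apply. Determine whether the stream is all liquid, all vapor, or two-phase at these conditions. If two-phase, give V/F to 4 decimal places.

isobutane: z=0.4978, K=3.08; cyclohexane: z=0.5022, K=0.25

ΣzᵢKᵢ = 1.6588; Σzᵢ/Kᵢ = 2.1704.
Both exceed 1, so a two-phase solution exists.
Binary case is linear: z₁(K₁−1)(1+ψ(K₂−1)) + z₂(K₂−1)(1+ψ(K₁−1)) = 0
⇒ ψ = [z₁(K₁−1)+z₂(K₂−1)] / [−(K₁−1)(K₂−1)] = 0.65877/1.56000 = 0.4223

two-phase, V/F = 0.4223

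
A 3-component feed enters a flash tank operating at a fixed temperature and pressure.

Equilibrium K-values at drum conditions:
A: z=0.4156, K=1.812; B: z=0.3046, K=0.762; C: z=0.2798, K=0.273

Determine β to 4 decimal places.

Material balance + equilibrium reduce to Σ zᵢ(Kᵢ−1)/(1+β(Kᵢ−1)) = 0.
Feasibility: ΣzᵢKᵢ = 1.0616, Σzᵢ/Kᵢ = 1.6540 — both > 1, two phases present.
Newton iteration, β⁰ = 0.38:
  β = 0.3800: g = -0.10287, g' = -0.4632 → β = 0.1579
  β = 0.1579: g = -0.00601, g' = -0.4226 → β = 0.1437
Converged at β = 0.1437.

β = 0.1437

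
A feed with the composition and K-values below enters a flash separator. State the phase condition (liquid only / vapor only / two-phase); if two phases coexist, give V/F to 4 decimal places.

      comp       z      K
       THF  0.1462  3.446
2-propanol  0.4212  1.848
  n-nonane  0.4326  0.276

ΣzᵢKᵢ = 1.4016; Σzᵢ/Kᵢ = 1.8377.
Both exceed 1, so a two-phase solution exists.
Newton iteration, ψ⁰ = 0.5:
  ψ = 0.5000: g = -0.07922, g' = -0.8835 → ψ = 0.4103
  ψ = 0.4103: g = -0.00212, g' = -0.8435 → ψ = 0.4078
Converged at ψ = 0.4078.

two-phase, V/F = 0.4078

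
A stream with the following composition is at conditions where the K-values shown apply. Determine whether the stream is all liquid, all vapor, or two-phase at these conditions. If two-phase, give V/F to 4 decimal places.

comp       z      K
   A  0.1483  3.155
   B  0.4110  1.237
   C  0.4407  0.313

ΣzᵢKᵢ = 1.1142; Σzᵢ/Kᵢ = 1.7872.
Both exceed 1, so a two-phase solution exists.
Material balance + equilibrium reduce to Σ zᵢ(Kᵢ−1)/(1+ψ(Kᵢ−1)) = 0.
Iterate (Newton) starting at ψ = 0.37:
  ψ = 0.3700: g = -0.13859, g' = -0.6066 → ψ = 0.1416
  ψ = 0.1416: g = 0.00375, g' = -0.6812 → ψ = 0.1471
Converged at ψ = 0.1471.

two-phase, V/F = 0.1471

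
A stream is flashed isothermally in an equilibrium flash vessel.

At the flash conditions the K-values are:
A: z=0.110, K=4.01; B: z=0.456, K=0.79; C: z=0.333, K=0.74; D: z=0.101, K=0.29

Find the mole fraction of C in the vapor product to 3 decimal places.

y_C = 0.252

Material balance + equilibrium reduce to Σ zᵢ(Kᵢ−1)/(1+ψ(Kᵢ−1)) = 0.
Check two-phase: ΣzᵢKᵢ = 1.077 > 1 and Σzᵢ/Kᵢ = 1.403 > 1, so g(0) = 0.077 > 0 and g(1) = -0.403 < 0.
Newton–Raphson from ψ = 0.5:
  ψ = 0.500: g = -0.1855, g' = -0.336 → ψ = 0.000
  ψ = 0.000: g = 0.0770, g' = -1.090 → ψ = 0.071
  ψ = 0.071: g = 0.0121, g' = -0.778 → ψ = 0.086
  ψ = 0.086: g = 0.0004, g' = -0.730 → ψ = 0.087
Converged at ψ = 0.087.
Compositions from xᵢ = zᵢ/(1+ψ(Kᵢ−1)), yᵢ = Kᵢxᵢ:
  A: x = 0.087, y = 0.350
  B: x = 0.464, y = 0.367
  C: x = 0.341, y = 0.252
  D: x = 0.108, y = 0.031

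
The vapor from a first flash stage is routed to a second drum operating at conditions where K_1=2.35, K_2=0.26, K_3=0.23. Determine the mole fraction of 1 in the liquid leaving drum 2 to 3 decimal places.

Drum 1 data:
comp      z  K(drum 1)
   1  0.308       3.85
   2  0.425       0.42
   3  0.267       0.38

Drum 1:
Newton–Raphson from ψ₁ = 0.5:
  ψ₁ = 0.500: g = -0.2251, g' = -0.925 → ψ₁ = 0.257
  ψ₁ = 0.257: g = 0.0206, g' = -1.177 → ψ₁ = 0.274
Converged at ψ₁ = 0.274.
Drum-1 compositions:
  1: x = 0.173, y = 0.665
  2: x = 0.505, y = 0.212
  3: x = 0.322, y = 0.122
Drum-2 feed = drum-1 vapor: z₂ = (0.6655, 0.2123, 0.1223).
Drum 2:
Newton–Raphson from ψ₂ = 0.5:
  ψ₂ = 0.500: g = 0.1339, g' = -0.917 → ψ₂ = 0.646
  ψ₂ = 0.646: g = -0.0085, g' = -1.060 → ψ₂ = 0.638
Converged at ψ₂ = 0.638.
  1: x = 0.358, y = 0.840
  2: x = 0.402, y = 0.105
  3: x = 0.240, y = 0.055

x_1 (drum 2) = 0.358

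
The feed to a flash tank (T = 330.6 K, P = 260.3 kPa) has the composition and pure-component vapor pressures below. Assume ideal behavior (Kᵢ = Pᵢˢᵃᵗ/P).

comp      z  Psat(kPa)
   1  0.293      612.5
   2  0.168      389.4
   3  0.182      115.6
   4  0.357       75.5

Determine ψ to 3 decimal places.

Raoult's law: Kᵢ = Pᵢˢᵃᵗ/P = Pᵢˢᵃᵗ/260.3.
  K_1 = 612.5/260.3 = 2.35305, K_2 = 389.4/260.3 = 1.49597, K_3 = 115.6/260.3 = 0.44410, K_4 = 75.5/260.3 = 0.29005
Material balance + equilibrium reduce to Σ zᵢ(Kᵢ−1)/(1+ψ(Kᵢ−1)) = 0.
Check two-phase: ΣzᵢKᵢ = 1.125 > 1 and Σzᵢ/Kᵢ = 1.877 > 1, so g(0) = 0.125 > 0 and g(1) = -0.877 < 0.
Newton iteration, ψ⁰ = 0.5:
  ψ = 0.500: g = -0.2298, g' = -0.758 → ψ = 0.197
  ψ = 0.197: g = -0.0192, g' = -0.683 → ψ = 0.169
Converged at ψ = 0.169.

ψ = 0.169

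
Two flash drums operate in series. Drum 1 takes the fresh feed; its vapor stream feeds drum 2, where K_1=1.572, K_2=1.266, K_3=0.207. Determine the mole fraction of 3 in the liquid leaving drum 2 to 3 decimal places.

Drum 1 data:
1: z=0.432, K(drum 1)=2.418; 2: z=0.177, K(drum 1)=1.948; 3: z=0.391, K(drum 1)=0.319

x_3 (drum 2) = 0.376

Drum 1:
Material balance + equilibrium reduce to Σ zᵢ(Kᵢ−1)/(1+ψ₁(Kᵢ−1)) = 0.
Check two-phase: ΣzᵢKᵢ = 1.514 > 1 and Σzᵢ/Kᵢ = 1.495 > 1, so g(0) = 0.514 > 0 and g(1) = -0.495 < 0.
Newton iteration, ψ₁⁰ = 0.5:
  ψ₁ = 0.500: g = 0.0685, g' = -0.788 → ψ₁ = 0.587
  ψ₁ = 0.587: g = -0.0015, g' = -0.828 → ψ₁ = 0.585
Converged at ψ₁ = 0.585.
Drum-1 compositions:
  1: x = 0.236, y = 0.571
  2: x = 0.114, y = 0.222
  3: x = 0.650, y = 0.207
Drum-2 feed = drum-1 vapor: z₂ = (0.5709, 0.2218, 0.2074).
Drum 2:
Rachford–Rice: g(ψ₂) = Σ zᵢ(Kᵢ−1)/(1+ψ₂(Kᵢ−1)) = 0.
Feasibility: ΣzᵢKᵢ = 1.221, Σzᵢ/Kᵢ = 1.540 — both > 1, two phases present.
Iterate (Newton) starting at ψ₂ = 0.5:
  ψ₂ = 0.500: g = 0.0335, g' = -0.483 → ψ₂ = 0.569
  ψ₂ = 0.569: g = -0.0022, g' = -0.552 → ψ₂ = 0.565
Converged at ψ₂ = 0.565.
  1: x = 0.431, y = 0.678
  2: x = 0.193, y = 0.244
  3: x = 0.376, y = 0.078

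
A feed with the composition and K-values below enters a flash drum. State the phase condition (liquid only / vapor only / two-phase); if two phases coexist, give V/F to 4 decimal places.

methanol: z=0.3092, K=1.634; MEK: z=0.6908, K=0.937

vapor only

ΣzᵢKᵢ = 1.1525; Σzᵢ/Kᵢ = 0.9265.
Since Σzᵢ/Kᵢ < 1 the mixture is above its dew point — single vapor phase.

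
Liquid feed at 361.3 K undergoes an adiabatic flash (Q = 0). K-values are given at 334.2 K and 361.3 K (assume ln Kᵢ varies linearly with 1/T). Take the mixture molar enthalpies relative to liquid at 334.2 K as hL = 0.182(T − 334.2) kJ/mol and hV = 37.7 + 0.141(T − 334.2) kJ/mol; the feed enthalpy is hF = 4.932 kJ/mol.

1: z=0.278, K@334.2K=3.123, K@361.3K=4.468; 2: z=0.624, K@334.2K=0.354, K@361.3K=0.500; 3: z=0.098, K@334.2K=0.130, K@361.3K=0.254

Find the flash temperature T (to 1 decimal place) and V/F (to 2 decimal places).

T = 338.4 K, V/F = 0.11

Adiabatic flash: solve Rachford–Rice at each trial T, then check hF = ψ·hV(T) + (1−ψ)·hL(T).
  T = 334.2 K: K = (3.123, 0.354, 0.130), RR gives ψ = 0.071, H_out = 2.663 kJ/mol
  T = 361.3 K: K = (4.468, 0.500, 0.254), RR gives ψ = 0.310, H_out = 16.284 kJ/mol
  T = 347.8 K: K = (3.764, 0.424, 0.184), RR gives ψ = 0.194, H_out = 9.694 kJ/mol
  T = 341.0 K: K = (3.435, 0.388, 0.155), RR gives ψ = 0.135, H_out = 6.283 kJ/mol
  T = 337.6 K: K = (3.277, 0.371, 0.142), RR gives ψ = 0.104, H_out = 4.507 kJ/mol
  T = 339.3 K: K = (3.355, 0.379, 0.149), RR gives ψ = 0.119, H_out = 5.402 kJ/mol
Linear interpolation between T = 337.6 (H_out = 4.507) and T = 339.3 (H_out = 5.402) on hF = 4.932 gives T ≈ 338.4 K, at which ψ = 0.11.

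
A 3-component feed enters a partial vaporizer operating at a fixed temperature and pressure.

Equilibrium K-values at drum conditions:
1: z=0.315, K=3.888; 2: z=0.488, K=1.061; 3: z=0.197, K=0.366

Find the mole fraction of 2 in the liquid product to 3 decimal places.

Rachford–Rice: g(β) = Σ zᵢ(Kᵢ−1)/(1+β(Kᵢ−1)) = 0.
Feasibility: ΣzᵢKᵢ = 1.815, Σzᵢ/Kᵢ = 1.079 — both > 1, two phases present.
Newton–Raphson from β = 0.5:
  β = 0.500: g = 0.2182, g' = -0.611 → β = 0.857
  β = 0.857: g = 0.0166, g' = -0.599 → β = 0.885
  β = 0.885: g = -0.0003, g' = -0.620 → β = 0.884
Converged at β = 0.884.
Compositions from xᵢ = zᵢ/(1+β(Kᵢ−1)), yᵢ = Kᵢxᵢ:
  1: x = 0.089, y = 0.345
  2: x = 0.463, y = 0.491
  3: x = 0.448, y = 0.164

x_2 = 0.463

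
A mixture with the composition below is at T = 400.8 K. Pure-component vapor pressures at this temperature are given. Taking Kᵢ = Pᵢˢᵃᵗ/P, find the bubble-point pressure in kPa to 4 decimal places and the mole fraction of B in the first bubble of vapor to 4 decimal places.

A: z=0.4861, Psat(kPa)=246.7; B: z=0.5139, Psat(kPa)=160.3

At the bubble point ψ → 0, so ΣzᵢKᵢ = 1 with Kᵢ = Pᵢˢᵃᵗ/P ⇒ P = ΣzᵢPᵢˢᵃᵗ.
P = 0.4861·246.7 + 0.5139·160.3 = 202.2990 kPa
yᵢ = zᵢPᵢˢᵃᵗ/P ⇒ y_B = 0.5139·160.3/202.2990 = 0.4072

Pbub = 202.2990 kPa, y_B = 0.4072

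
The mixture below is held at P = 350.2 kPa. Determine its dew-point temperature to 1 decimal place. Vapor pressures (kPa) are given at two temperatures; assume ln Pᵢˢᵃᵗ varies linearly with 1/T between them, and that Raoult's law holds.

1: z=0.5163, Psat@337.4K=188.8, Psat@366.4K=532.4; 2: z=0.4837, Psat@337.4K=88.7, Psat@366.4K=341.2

T = 361.8 K

Dew-point temperature: Σzᵢ·P/Pᵢˢᵃᵗ(T) = 1. Interpolate ln Pᵢˢᵃᵗ = aᵢ + bᵢ/T.
  T = 337.4 K: ΣzᵢP/Pᵢˢᵃᵗ = 2.8674
  T = 366.4 K: ΣzᵢP/Pᵢˢᵃᵗ = 0.8361
  T = 351.9 K: ΣzᵢP/Pᵢˢᵃᵗ = 1.5053
  T = 359.1 K: ΣzᵢP/Pᵢˢᵃᵗ = 1.1167
  T = 362.8 K: ΣzᵢP/Pᵢˢᵃᵗ = 0.9628
  T = 361.0 K: ΣzᵢP/Pᵢˢᵃᵗ = 1.0344
  T = 361.9 K: ΣzᵢP/Pᵢˢᵃᵗ = 0.9979
Interpolating between 361.0 K and 361.9 K gives T ≈ 361.8 K.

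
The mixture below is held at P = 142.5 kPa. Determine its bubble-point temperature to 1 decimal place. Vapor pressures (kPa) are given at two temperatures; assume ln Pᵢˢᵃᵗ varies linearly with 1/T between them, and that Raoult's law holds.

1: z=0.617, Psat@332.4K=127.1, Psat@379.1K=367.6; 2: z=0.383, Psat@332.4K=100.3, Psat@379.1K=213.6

Bubble-point temperature: ΣzᵢPᵢˢᵃᵗ(T) = P. Interpolate ln Pᵢˢᵃᵗ = aᵢ + bᵢ/T.
  T = 332.4 K: ΣzᵢPᵢˢᵃᵗ = 116.84 kPa
  T = 379.1 K: ΣzᵢPᵢˢᵃᵗ = 308.62 kPa
  T = 355.8 K: ΣzᵢPᵢˢᵃᵗ = 195.77 kPa
  T = 344.1 K: ΣzᵢPᵢˢᵃᵗ = 152.46 kPa
  T = 338.2 K: ΣzᵢPᵢˢᵃᵗ = 133.59 kPa
  T = 341.1 K: ΣzᵢPᵢˢᵃᵗ = 142.63 kPa
Interpolating between 338.2 K and 341.1 K gives T ≈ 341.1 K.

T = 341.1 K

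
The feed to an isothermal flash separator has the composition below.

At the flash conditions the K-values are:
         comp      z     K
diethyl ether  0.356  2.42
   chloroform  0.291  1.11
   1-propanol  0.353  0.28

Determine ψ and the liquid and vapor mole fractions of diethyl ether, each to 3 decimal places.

ψ = 0.394, x_diethyl ether = 0.228, y_diethyl ether = 0.552

Rachford–Rice: g(ψ) = Σ zᵢ(Kᵢ−1)/(1+ψ(Kᵢ−1)) = 0.
Feasibility: ΣzᵢKᵢ = 1.283, Σzᵢ/Kᵢ = 1.670 — both > 1, two phases present.
Iterate (Newton) starting at ψ = 0.5:
  ψ = 0.500: g = -0.0712, g' = -0.695 → ψ = 0.398
  ψ = 0.398: g = -0.0024, g' = -0.656 → ψ = 0.394
Converged at ψ = 0.394.
Compositions from xᵢ = zᵢ/(1+ψ(Kᵢ−1)), yᵢ = Kᵢxᵢ:
  diethyl ether: x = 0.228, y = 0.552
  chloroform: x = 0.279, y = 0.310
  1-propanol: x = 0.493, y = 0.138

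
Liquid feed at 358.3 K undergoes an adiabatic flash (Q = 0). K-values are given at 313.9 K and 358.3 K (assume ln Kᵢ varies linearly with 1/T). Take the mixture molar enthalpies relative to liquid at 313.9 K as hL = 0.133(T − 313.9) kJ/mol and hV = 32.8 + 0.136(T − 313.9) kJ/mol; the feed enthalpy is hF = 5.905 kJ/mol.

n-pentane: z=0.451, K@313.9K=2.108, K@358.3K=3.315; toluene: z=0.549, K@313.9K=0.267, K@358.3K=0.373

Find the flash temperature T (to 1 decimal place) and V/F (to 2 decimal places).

T = 317.6 K, V/F = 0.16

Adiabatic flash: solve Rachford–Rice at each trial T, then check hF = ψ·hV(T) + (1−ψ)·hL(T).
  T = 313.9 K: K = (2.108, 0.267), RR gives ψ = 0.120, H_out = 3.929 kJ/mol
  T = 358.3 K: K = (3.315, 0.373), RR gives ψ = 0.482, H_out = 21.784 kJ/mol
  T = 336.1 K: K = (2.683, 0.319), RR gives ψ = 0.336, H_out = 14.002 kJ/mol
  T = 325.0 K: K = (2.388, 0.293), RR gives ψ = 0.242, H_out = 9.429 kJ/mol
  T = 319.4 K: K = (2.245, 0.280), RR gives ψ = 0.185, H_out = 6.806 kJ/mol
  T = 316.6 K: K = (2.175, 0.273), RR gives ψ = 0.153, H_out = 5.385 kJ/mol
  T = 318.0 K: K = (2.210, 0.276), RR gives ψ = 0.169, H_out = 6.106 kJ/mol
Linear interpolation between T = 316.6 (H_out = 5.385) and T = 318.0 (H_out = 6.106) on hF = 5.905 gives T ≈ 317.6 K, at which ψ = 0.16.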